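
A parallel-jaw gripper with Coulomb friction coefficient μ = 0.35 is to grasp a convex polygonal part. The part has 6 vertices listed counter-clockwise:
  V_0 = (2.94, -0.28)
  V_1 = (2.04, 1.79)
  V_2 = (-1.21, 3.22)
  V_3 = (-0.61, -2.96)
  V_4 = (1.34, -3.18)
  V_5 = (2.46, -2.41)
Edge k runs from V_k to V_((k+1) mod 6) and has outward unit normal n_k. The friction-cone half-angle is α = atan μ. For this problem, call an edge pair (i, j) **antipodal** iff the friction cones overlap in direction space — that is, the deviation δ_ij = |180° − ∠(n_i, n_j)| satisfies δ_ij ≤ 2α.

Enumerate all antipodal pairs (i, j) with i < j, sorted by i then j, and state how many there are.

α = atan 0.35 = 19.29°;  2α = 38.58°
n_0 = (+0.9171, +0.3987)
n_1 = (+0.4027, +0.9153)
n_2 = (-0.9953, -0.0966)
n_3 = (-0.1121, -0.9937)
n_4 = (+0.5665, -0.8240)
n_5 = (+0.9755, -0.2198)
  (0,1): δ = 137.25°  ·
  (0,2): δ = 17.95°  ✓
  (0,3): δ = 60.06°  ·
  (0,4): δ = 101.01°  ·
  (0,5): δ = 143.80°  ·
  (1,2): δ = 60.71°  ·
  (1,3): δ = 17.31°  ✓
  (1,4): δ = 58.26°  ·
  (1,5): δ = 101.05°  ·
  (2,3): δ = 101.98°  ·
  (2,4): δ = 61.04°  ·
  (2,5): δ = 18.24°  ✓
  (3,4): δ = 139.05°  ·
  (3,5): δ = 96.26°  ·
  (4,5): δ = 137.21°  ·
antipodal pairs: 3

count = 3; pairs: (0,2), (1,3), (2,5)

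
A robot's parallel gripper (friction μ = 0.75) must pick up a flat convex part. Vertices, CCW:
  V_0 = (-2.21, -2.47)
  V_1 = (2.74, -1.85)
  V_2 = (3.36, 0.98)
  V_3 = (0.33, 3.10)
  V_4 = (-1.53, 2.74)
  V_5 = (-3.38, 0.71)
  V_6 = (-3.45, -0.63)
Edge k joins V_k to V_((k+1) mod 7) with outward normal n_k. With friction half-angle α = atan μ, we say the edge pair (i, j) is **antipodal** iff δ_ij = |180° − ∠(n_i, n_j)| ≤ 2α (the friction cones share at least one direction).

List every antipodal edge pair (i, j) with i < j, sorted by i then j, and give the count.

α = atan 0.75 = 36.87°;  2α = 73.74°
n_0 = (+0.1243, -0.9922)
n_1 = (+0.9768, -0.2140)
n_2 = (+0.5733, +0.8194)
n_3 = (-0.1900, +0.9818)
n_4 = (-0.7391, +0.6736)
n_5 = (-0.9986, +0.0522)
n_6 = (-0.8293, -0.5589)
  (0,1): δ = 109.50°  ·
  (0,2): δ = 42.12°  ✓
  (0,3): δ = 3.81°  ✓
  (0,4): δ = 40.52°  ✓
  (0,5): δ = 79.87°  ·
  (0,6): δ = 116.84°  ·
  (1,2): δ = 112.62°  ·
  (1,3): δ = 66.69°  ✓
  (1,4): δ = 29.99°  ✓
  (1,5): δ = 9.37°  ✓
  (1,6): δ = 46.33°  ✓
  (2,3): δ = 134.07°  ·
  (2,4): δ = 97.36°  ·
  (2,5): δ = 58.01°  ✓
  (2,6): δ = 21.04°  ✓
  (3,4): δ = 143.30°  ·
  (3,5): δ = 103.94°  ·
  (3,6): δ = 66.98°  ✓
  (4,5): δ = 140.65°  ·
  (4,6): δ = 103.68°  ·
  (5,6): δ = 143.03°  ·
antipodal pairs: 10

count = 10; pairs: (0,2), (0,3), (0,4), (1,3), (1,4), (1,5), (1,6), (2,5), (2,6), (3,6)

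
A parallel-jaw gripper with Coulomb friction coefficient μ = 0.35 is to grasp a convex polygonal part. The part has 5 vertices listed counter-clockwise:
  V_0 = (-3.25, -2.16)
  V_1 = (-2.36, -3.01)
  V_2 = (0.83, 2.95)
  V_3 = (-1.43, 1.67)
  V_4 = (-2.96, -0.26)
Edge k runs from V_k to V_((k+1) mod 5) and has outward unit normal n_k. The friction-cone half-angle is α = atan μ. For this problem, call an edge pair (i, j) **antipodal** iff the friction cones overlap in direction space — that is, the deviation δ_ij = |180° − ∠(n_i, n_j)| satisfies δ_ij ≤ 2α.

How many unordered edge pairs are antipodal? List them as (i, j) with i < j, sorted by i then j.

count = 3; pairs: (1,2), (1,3), (1,4)

α = atan 0.35 = 19.29°;  2α = 38.58°
n_0 = (-0.6907, -0.7232)
n_1 = (+0.8817, -0.4719)
n_2 = (-0.4928, +0.8701)
n_3 = (-0.7836, +0.6212)
n_4 = (-0.9886, +0.1509)
  (0,1): δ = 74.47°  ·
  (0,2): δ = 73.21°  ·
  (0,3): δ = 95.28°  ·
  (0,4): δ = 125.00°  ·
  (1,2): δ = 32.32°  ✓
  (1,3): δ = 10.25°  ✓
  (1,4): δ = 19.48°  ✓
  (2,3): δ = 157.93°  ·
  (2,4): δ = 128.20°  ·
  (3,4): δ = 150.27°  ·
antipodal pairs: 3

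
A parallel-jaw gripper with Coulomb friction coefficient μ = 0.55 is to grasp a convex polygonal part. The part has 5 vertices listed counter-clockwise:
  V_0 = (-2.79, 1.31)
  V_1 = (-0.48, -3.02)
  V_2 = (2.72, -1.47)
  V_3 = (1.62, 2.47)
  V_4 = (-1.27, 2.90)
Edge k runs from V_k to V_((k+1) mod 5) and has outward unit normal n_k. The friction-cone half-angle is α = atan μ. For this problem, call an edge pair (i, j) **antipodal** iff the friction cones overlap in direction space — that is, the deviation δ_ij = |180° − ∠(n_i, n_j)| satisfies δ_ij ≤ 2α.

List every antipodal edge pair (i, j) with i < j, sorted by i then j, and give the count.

count = 4; pairs: (0,2), (0,3), (1,3), (1,4)

α = atan 0.55 = 28.81°;  2α = 57.62°
n_0 = (-0.8823, -0.4707)
n_1 = (+0.4359, -0.9000)
n_2 = (+0.9632, +0.2689)
n_3 = (+0.1472, +0.9891)
n_4 = (-0.7228, +0.6910)
  (0,1): δ = 92.23°  ·
  (0,2): δ = 12.48°  ✓
  (0,3): δ = 53.46°  ✓
  (0,4): δ = 108.21°  ·
  (1,2): δ = 100.25°  ·
  (1,3): δ = 34.31°  ✓
  (1,4): δ = 20.45°  ✓
  (2,3): δ = 114.06°  ·
  (2,4): δ = 59.31°  ·
  (3,4): δ = 125.25°  ·
antipodal pairs: 4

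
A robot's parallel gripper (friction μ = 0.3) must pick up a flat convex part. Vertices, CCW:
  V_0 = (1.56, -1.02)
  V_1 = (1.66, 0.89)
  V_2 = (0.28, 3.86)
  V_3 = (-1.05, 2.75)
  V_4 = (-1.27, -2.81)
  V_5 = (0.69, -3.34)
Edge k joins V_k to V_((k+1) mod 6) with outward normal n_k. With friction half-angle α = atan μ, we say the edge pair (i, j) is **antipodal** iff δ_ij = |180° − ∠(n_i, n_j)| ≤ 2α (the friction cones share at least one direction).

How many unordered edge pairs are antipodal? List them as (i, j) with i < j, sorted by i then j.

count = 4; pairs: (0,3), (1,3), (2,5), (3,5)

α = atan 0.3 = 16.70°;  2α = 33.40°
n_0 = (+0.9986, -0.0523)
n_1 = (+0.9069, +0.4214)
n_2 = (-0.6408, +0.7677)
n_3 = (-0.9992, +0.0395)
n_4 = (-0.2610, -0.9653)
n_5 = (+0.9363, -0.3511)
  (0,1): δ = 152.08°  ·
  (0,2): δ = 47.16°  ·
  (0,3): δ = 0.73°  ✓
  (0,4): δ = 77.87°  ·
  (0,5): δ = 162.44°  ·
  (1,2): δ = 75.07°  ·
  (1,3): δ = 27.19°  ✓
  (1,4): δ = 49.95°  ·
  (1,5): δ = 134.52°  ·
  (2,3): δ = 132.11°  ·
  (2,4): δ = 54.98°  ·
  (2,5): δ = 29.60°  ✓
  (3,4): δ = 102.87°  ·
  (3,5): δ = 18.29°  ✓
  (4,5): δ = 95.42°  ·
antipodal pairs: 4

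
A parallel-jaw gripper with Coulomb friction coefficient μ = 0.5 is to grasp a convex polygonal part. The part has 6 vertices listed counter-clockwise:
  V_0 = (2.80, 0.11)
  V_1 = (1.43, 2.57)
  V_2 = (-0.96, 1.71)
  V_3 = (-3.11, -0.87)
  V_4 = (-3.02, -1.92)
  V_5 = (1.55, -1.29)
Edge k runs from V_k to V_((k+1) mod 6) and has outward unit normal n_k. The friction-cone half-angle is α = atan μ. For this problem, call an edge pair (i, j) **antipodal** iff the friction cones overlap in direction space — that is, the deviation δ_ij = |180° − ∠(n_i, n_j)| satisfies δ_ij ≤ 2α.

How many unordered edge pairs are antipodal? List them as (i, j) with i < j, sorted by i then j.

count = 6; pairs: (0,3), (1,4), (1,5), (2,4), (2,5), (3,5)

α = atan 0.5 = 26.57°;  2α = 53.13°
n_0 = (+0.8737, +0.4865)
n_1 = (-0.3386, +0.9409)
n_2 = (-0.7682, +0.6402)
n_3 = (-0.9963, -0.0854)
n_4 = (+0.1366, -0.9906)
n_5 = (+0.7459, -0.6660)
  (0,1): δ = 99.32°  ·
  (0,2): δ = 68.92°  ·
  (0,3): δ = 24.21°  ✓
  (0,4): δ = 68.74°  ·
  (0,5): δ = 109.13°  ·
  (1,2): δ = 149.60°  ·
  (1,3): δ = 104.89°  ·
  (1,4): δ = 11.94°  ✓
  (1,5): δ = 28.45°  ✓
  (2,3): δ = 135.30°  ·
  (2,4): δ = 42.35°  ✓
  (2,5): δ = 1.95°  ✓
  (3,4): δ = 87.05°  ·
  (3,5): δ = 46.66°  ✓
  (4,5): δ = 139.61°  ·
antipodal pairs: 6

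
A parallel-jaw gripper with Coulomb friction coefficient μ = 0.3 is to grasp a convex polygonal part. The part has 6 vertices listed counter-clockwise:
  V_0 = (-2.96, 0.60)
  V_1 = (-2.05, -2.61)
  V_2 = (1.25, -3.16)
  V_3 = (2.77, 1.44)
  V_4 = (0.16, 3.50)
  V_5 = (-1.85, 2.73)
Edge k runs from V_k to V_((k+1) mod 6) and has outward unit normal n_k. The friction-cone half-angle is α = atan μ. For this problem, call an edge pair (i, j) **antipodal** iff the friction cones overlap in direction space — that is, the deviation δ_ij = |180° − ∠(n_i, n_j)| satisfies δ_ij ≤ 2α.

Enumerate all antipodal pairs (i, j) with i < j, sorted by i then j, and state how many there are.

count = 3; pairs: (1,3), (1,4), (2,5)

α = atan 0.3 = 16.70°;  2α = 33.40°
n_0 = (-0.9621, -0.2727)
n_1 = (-0.1644, -0.9864)
n_2 = (+0.9495, -0.3137)
n_3 = (+0.6195, +0.7850)
n_4 = (-0.3577, +0.9338)
n_5 = (-0.8868, +0.4621)
  (0,1): δ = 115.29°  ·
  (0,2): δ = 34.11°  ·
  (0,3): δ = 35.89°  ·
  (0,4): δ = 95.13°  ·
  (0,5): δ = 136.65°  ·
  (1,2): δ = 98.82°  ·
  (1,3): δ = 28.82°  ✓
  (1,4): δ = 30.42°  ✓
  (1,5): δ = 71.94°  ·
  (2,3): δ = 110.00°  ·
  (2,4): δ = 50.75°  ·
  (2,5): δ = 9.24°  ✓
  (3,4): δ = 120.76°  ·
  (3,5): δ = 79.24°  ·
  (4,5): δ = 138.49°  ·
antipodal pairs: 3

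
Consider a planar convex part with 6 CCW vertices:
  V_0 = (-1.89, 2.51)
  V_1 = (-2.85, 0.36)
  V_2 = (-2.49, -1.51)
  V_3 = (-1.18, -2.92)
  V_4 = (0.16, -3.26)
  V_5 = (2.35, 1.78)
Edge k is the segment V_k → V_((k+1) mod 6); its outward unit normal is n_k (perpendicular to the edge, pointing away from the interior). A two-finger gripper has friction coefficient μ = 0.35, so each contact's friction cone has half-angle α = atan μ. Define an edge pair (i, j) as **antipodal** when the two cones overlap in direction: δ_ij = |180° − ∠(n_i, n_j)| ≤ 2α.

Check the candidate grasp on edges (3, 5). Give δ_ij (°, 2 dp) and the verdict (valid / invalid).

δ = 4.47°, valid

α = atan 0.35 = 19.29°;  2α = 38.58°
edge 3: e_3 = (+1.34, -0.34);  n_3 = (-0.2459, -0.9693)
edge 5: e_5 = (-4.24, +0.73);  n_5 = (+0.1697, +0.9855)
∠(n_3, n_5) = 175.53°
δ = |180° − 175.53°| = 4.47°
4.47° ≤ 2α = 38.58°  →  valid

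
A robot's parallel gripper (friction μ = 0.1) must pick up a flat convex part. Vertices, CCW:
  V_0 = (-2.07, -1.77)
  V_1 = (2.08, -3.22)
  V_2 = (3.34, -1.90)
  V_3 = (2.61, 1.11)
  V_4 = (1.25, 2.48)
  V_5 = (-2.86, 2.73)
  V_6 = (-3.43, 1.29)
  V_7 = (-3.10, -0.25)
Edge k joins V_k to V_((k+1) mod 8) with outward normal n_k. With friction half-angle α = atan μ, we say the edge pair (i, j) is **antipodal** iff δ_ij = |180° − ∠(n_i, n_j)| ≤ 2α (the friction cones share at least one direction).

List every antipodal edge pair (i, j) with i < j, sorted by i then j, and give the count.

count = 2; pairs: (2,6), (3,7)

α = atan 0.1 = 5.71°;  2α = 11.42°
n_0 = (-0.3298, -0.9440)
n_1 = (+0.7234, -0.6905)
n_2 = (+0.9718, +0.2357)
n_3 = (+0.7097, +0.7045)
n_4 = (+0.0607, +0.9982)
n_5 = (-0.9298, +0.3680)
n_6 = (-0.9778, -0.2095)
n_7 = (-0.8278, -0.5610)
  (0,1): δ = 114.41°  ·
  (0,2): δ = 57.11°  ·
  (0,3): δ = 25.95°  ·
  (0,4): δ = 15.78°  ·
  (0,5): δ = 87.66°  ·
  (0,6): δ = 121.35°  ·
  (0,7): δ = 143.38°  ·
  (1,2): δ = 122.70°  ·
  (1,3): δ = 91.54°  ·
  (1,4): δ = 49.81°  ·
  (1,5): δ = 22.07°  ·
  (1,6): δ = 55.76°  ·
  (1,7): δ = 77.79°  ·
  (2,3): δ = 148.84°  ·
  (2,4): δ = 107.11°  ·
  (2,5): δ = 35.23°  ·
  (2,6): δ = 1.54°  ✓
  (2,7): δ = 20.49°  ·
  (3,4): δ = 138.27°  ·
  (3,5): δ = 66.39°  ·
  (3,6): δ = 32.70°  ·
  (3,7): δ = 10.67°  ✓
  (4,5): δ = 108.11°  ·
  (4,6): δ = 74.42°  ·
  (4,7): δ = 52.40°  ·
  (5,6): δ = 146.31°  ·
  (5,7): δ = 124.28°  ·
  (6,7): δ = 157.97°  ·
antipodal pairs: 2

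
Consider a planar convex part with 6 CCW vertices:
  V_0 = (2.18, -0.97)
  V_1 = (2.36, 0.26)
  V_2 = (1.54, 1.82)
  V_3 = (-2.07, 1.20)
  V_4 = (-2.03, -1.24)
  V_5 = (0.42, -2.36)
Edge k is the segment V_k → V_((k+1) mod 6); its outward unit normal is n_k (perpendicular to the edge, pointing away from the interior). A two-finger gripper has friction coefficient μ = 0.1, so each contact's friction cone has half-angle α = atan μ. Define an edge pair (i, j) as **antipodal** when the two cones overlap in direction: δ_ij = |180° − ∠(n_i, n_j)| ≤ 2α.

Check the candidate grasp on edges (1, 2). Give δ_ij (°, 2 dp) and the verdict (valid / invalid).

δ = 107.98°, invalid

α = atan 0.1 = 5.71°;  2α = 11.42°
edge 1: e_1 = (-0.82, +1.56);  n_1 = (+0.8852, +0.4653)
edge 2: e_2 = (-3.61, -0.62);  n_2 = (-0.1693, +0.9856)
∠(n_1, n_2) = 72.02°
δ = |180° − 72.02°| = 107.98°
107.98° > 2α = 11.42°  →  invalid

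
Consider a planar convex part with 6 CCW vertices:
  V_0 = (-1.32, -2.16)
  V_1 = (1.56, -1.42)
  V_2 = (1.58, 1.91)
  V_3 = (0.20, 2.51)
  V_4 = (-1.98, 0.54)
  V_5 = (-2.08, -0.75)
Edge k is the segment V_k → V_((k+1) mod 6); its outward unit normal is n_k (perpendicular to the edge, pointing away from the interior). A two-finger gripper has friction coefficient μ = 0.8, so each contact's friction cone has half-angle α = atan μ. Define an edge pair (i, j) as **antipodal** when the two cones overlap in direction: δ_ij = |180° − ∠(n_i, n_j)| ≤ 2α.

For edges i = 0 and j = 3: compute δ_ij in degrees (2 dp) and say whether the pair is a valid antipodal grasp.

δ = 27.69°, valid

α = atan 0.8 = 38.66°;  2α = 77.32°
edge 0: e_0 = (+2.88, +0.74);  n_0 = (+0.2489, -0.9685)
edge 3: e_3 = (-2.18, -1.97);  n_3 = (-0.6705, +0.7419)
∠(n_0, n_3) = 152.31°
δ = |180° − 152.31°| = 27.69°
27.69° ≤ 2α = 77.32°  →  valid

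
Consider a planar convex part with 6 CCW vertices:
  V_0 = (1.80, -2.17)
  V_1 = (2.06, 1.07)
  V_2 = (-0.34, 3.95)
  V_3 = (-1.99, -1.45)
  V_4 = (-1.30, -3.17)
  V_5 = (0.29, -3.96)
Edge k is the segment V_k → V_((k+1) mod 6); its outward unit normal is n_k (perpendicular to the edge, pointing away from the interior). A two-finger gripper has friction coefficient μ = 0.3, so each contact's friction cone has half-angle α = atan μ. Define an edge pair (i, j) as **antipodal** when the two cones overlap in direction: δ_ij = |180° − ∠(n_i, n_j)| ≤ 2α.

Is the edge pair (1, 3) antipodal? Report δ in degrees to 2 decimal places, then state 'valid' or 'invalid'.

α = atan 0.3 = 16.70°;  2α = 33.40°
edge 1: e_1 = (-2.40, +2.88);  n_1 = (+0.7682, +0.6402)
edge 3: e_3 = (+0.69, -1.72);  n_3 = (-0.9281, -0.3723)
∠(n_1, n_3) = 162.05°
δ = |180° − 162.05°| = 17.95°
17.95° ≤ 2α = 33.40°  →  valid

δ = 17.95°, valid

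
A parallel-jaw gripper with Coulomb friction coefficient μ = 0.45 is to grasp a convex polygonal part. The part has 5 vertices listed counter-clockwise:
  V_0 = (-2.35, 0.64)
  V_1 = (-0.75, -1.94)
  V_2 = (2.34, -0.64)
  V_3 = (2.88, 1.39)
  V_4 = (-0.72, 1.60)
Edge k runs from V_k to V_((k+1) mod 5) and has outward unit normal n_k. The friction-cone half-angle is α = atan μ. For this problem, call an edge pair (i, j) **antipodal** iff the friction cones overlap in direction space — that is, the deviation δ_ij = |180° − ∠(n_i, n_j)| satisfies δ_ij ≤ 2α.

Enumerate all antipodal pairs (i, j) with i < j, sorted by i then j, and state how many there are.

count = 4; pairs: (0,2), (1,3), (1,4), (2,4)

α = atan 0.45 = 24.23°;  2α = 48.46°
n_0 = (-0.8498, -0.5270)
n_1 = (+0.3878, -0.9217)
n_2 = (+0.9664, -0.2571)
n_3 = (+0.0582, +0.9983)
n_4 = (-0.5075, +0.8617)
  (0,1): δ = 98.99°  ·
  (0,2): δ = 46.70°  ✓
  (0,3): δ = 54.86°  ·
  (0,4): δ = 88.69°  ·
  (1,2): δ = 127.71°  ·
  (1,3): δ = 26.16°  ✓
  (1,4): δ = 7.68°  ✓
  (2,3): δ = 78.44°  ·
  (2,4): δ = 44.61°  ✓
  (3,4): δ = 146.17°  ·
antipodal pairs: 4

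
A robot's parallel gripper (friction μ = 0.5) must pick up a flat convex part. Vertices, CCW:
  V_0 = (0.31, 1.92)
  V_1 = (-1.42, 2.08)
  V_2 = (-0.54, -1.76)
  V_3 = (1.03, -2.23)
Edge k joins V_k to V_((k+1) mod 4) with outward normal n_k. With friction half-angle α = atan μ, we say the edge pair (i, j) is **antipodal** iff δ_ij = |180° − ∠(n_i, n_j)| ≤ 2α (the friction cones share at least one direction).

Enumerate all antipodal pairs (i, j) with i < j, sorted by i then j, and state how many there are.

α = atan 0.5 = 26.57°;  2α = 53.13°
n_0 = (+0.0921, +0.9958)
n_1 = (-0.9747, -0.2234)
n_2 = (-0.2868, -0.9580)
n_3 = (+0.9853, +0.1709)
  (0,1): δ = 71.81°  ·
  (0,2): δ = 11.38°  ✓
  (0,3): δ = 105.13°  ·
  (1,2): δ = 119.57°  ·
  (1,3): δ = 3.06°  ✓
  (2,3): δ = 63.49°  ·
antipodal pairs: 2

count = 2; pairs: (0,2), (1,3)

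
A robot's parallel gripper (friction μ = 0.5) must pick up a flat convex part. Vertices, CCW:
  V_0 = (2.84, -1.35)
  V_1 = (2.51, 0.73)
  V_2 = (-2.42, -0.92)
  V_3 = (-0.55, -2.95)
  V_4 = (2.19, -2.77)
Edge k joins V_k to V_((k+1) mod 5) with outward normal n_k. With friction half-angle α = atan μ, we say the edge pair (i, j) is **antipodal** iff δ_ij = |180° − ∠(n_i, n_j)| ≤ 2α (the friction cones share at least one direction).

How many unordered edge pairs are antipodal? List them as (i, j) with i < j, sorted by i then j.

α = atan 0.5 = 26.57°;  2α = 53.13°
n_0 = (+0.9876, +0.1567)
n_1 = (-0.3174, +0.9483)
n_2 = (-0.7355, -0.6775)
n_3 = (+0.0656, -0.9978)
n_4 = (+0.9093, -0.4162)
  (0,1): δ = 80.51°  ·
  (0,2): δ = 33.64°  ✓
  (0,3): δ = 84.74°  ·
  (0,4): δ = 146.39°  ·
  (1,2): δ = 65.85°  ·
  (1,3): δ = 14.75°  ✓
  (1,4): δ = 46.90°  ✓
  (2,3): δ = 128.89°  ·
  (2,4): δ = 67.25°  ·
  (3,4): δ = 118.35°  ·
antipodal pairs: 3

count = 3; pairs: (0,2), (1,3), (1,4)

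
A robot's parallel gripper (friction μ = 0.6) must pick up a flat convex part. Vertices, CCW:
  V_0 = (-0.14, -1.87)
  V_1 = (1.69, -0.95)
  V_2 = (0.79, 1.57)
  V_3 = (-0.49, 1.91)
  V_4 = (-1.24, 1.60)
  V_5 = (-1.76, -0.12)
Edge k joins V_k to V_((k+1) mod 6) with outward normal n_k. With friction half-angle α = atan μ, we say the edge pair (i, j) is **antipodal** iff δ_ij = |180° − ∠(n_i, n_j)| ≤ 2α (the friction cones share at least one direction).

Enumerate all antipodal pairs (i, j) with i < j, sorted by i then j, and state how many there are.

count = 6; pairs: (0,2), (0,3), (0,4), (1,4), (1,5), (2,5)

α = atan 0.6 = 30.96°;  2α = 61.93°
n_0 = (+0.4492, -0.8934)
n_1 = (+0.9417, +0.3363)
n_2 = (+0.2567, +0.9665)
n_3 = (-0.3820, +0.9242)
n_4 = (-0.9572, +0.2894)
n_5 = (-0.7338, -0.6793)
  (0,1): δ = 97.04°  ·
  (0,2): δ = 41.57°  ✓
  (0,3): δ = 4.23°  ✓
  (0,4): δ = 46.49°  ✓
  (0,5): δ = 106.10°  ·
  (1,2): δ = 124.53°  ·
  (1,3): δ = 87.20°  ·
  (1,4): δ = 36.48°  ✓
  (1,5): δ = 23.14°  ✓
  (2,3): δ = 142.67°  ·
  (2,4): δ = 91.95°  ·
  (2,5): δ = 32.33°  ✓
  (3,4): δ = 129.28°  ·
  (3,5): δ = 69.67°  ·
  (4,5): δ = 120.39°  ·
antipodal pairs: 6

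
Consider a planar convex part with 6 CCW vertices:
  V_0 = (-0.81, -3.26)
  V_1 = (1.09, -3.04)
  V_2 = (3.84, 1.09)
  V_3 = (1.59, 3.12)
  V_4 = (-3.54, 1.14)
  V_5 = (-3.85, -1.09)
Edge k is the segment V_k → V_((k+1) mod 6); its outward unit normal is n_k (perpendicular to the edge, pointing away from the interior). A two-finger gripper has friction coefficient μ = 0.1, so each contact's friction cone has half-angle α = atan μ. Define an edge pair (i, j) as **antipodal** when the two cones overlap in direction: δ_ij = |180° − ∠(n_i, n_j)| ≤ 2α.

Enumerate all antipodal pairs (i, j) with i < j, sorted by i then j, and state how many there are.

count = 1; pairs: (2,5)

α = atan 0.1 = 5.71°;  2α = 11.42°
n_0 = (+0.1150, -0.9934)
n_1 = (+0.8324, -0.5542)
n_2 = (+0.6699, +0.7425)
n_3 = (-0.3601, +0.9329)
n_4 = (-0.9905, +0.1377)
n_5 = (-0.5810, -0.8139)
  (0,1): δ = 130.26°  ·
  (0,2): δ = 48.66°  ·
  (0,3): δ = 14.50°  ·
  (0,4): δ = 75.48°  ·
  (0,5): δ = 137.88°  ·
  (1,2): δ = 98.40°  ·
  (1,3): δ = 35.24°  ·
  (1,4): δ = 25.74°  ·
  (1,5): δ = 88.14°  ·
  (2,3): δ = 116.84°  ·
  (2,4): δ = 55.86°  ·
  (2,5): δ = 6.54°  ✓
  (3,4): δ = 119.02°  ·
  (3,5): δ = 56.62°  ·
  (4,5): δ = 117.61°  ·
antipodal pairs: 1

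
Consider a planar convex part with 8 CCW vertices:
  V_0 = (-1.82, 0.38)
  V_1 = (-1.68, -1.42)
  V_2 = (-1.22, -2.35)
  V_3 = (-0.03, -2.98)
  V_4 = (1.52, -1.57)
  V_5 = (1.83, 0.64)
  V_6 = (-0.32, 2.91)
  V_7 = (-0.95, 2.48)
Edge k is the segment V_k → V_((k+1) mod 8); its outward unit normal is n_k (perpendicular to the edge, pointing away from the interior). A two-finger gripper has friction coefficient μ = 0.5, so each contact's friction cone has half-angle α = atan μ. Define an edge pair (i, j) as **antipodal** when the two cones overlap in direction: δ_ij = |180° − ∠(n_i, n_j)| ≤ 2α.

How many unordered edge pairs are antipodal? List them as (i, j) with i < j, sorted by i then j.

α = atan 0.5 = 26.57°;  2α = 53.13°
n_0 = (-0.9970, -0.0775)
n_1 = (-0.8963, -0.4434)
n_2 = (-0.4679, -0.8838)
n_3 = (+0.6729, -0.7397)
n_4 = (+0.9903, -0.1389)
n_5 = (+0.7260, +0.6877)
n_6 = (-0.5637, +0.8259)
n_7 = (-0.9239, +0.3827)
  (0,1): δ = 158.13°  ·
  (0,2): δ = 122.34°  ·
  (0,3): δ = 52.16°  ✓
  (0,4): δ = 12.43°  ✓
  (0,5): δ = 39.00°  ✓
  (0,6): δ = 119.87°  ·
  (0,7): δ = 153.05°  ·
  (1,2): δ = 144.22°  ·
  (1,3): δ = 74.03°  ·
  (1,4): δ = 34.30°  ✓
  (1,5): δ = 17.13°  ✓
  (1,6): δ = 98.00°  ·
  (1,7): δ = 131.18°  ·
  (2,3): δ = 109.81°  ·
  (2,4): δ = 70.09°  ·
  (2,5): δ = 18.66°  ✓
  (2,6): δ = 62.21°  ·
  (2,7): δ = 95.39°  ·
  (3,4): δ = 140.28°  ·
  (3,5): δ = 88.85°  ·
  (3,6): δ = 7.98°  ✓
  (3,7): δ = 25.20°  ✓
  (4,5): δ = 128.57°  ·
  (4,6): δ = 47.70°  ✓
  (4,7): δ = 14.52°  ✓
  (5,6): δ = 99.13°  ·
  (5,7): δ = 65.95°  ·
  (6,7): δ = 146.82°  ·
antipodal pairs: 10

count = 10; pairs: (0,3), (0,4), (0,5), (1,4), (1,5), (2,5), (3,6), (3,7), (4,6), (4,7)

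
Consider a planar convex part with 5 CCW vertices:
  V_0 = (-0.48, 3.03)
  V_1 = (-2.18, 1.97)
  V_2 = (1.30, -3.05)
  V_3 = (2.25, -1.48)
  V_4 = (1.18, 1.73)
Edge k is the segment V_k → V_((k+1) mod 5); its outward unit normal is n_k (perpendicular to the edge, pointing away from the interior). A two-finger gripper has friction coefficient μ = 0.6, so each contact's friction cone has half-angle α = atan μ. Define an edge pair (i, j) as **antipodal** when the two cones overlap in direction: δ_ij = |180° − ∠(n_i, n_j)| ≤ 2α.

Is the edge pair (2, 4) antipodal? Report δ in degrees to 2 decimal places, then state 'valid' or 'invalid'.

α = atan 0.6 = 30.96°;  2α = 61.93°
edge 2: e_2 = (+0.95, +1.57);  n_2 = (+0.8556, -0.5177)
edge 4: e_4 = (-1.66, +1.30);  n_4 = (+0.6166, +0.7873)
∠(n_2, n_4) = 83.11°
δ = |180° − 83.11°| = 96.89°
96.89° > 2α = 61.93°  →  invalid

δ = 96.89°, invalid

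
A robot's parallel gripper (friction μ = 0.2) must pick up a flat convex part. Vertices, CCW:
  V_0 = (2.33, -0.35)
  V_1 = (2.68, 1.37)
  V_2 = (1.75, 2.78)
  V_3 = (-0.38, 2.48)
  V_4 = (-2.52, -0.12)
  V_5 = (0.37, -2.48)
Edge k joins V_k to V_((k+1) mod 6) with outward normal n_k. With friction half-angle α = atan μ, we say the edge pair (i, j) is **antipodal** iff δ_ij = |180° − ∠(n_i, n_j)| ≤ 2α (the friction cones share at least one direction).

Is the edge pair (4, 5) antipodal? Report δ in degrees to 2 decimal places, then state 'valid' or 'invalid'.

α = atan 0.2 = 11.31°;  2α = 22.62°
edge 4: e_4 = (+2.89, -2.36);  n_4 = (-0.6325, -0.7746)
edge 5: e_5 = (+1.96, +2.13);  n_5 = (+0.7359, -0.6771)
∠(n_4, n_5) = 86.62°
δ = |180° − 86.62°| = 93.38°
93.38° > 2α = 22.62°  →  invalid

δ = 93.38°, invalid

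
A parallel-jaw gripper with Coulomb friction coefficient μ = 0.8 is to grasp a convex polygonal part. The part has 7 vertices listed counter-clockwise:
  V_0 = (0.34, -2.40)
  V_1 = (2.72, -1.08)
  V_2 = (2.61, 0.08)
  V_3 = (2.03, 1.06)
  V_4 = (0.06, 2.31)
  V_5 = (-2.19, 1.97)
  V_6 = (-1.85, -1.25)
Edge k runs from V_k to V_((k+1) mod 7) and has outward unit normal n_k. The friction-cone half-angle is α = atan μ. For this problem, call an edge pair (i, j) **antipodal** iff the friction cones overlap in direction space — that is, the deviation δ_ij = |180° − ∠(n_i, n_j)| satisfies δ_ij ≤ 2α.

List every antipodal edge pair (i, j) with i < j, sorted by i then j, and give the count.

count = 10; pairs: (0,3), (0,4), (0,5), (1,5), (1,6), (2,5), (2,6), (3,5), (3,6), (4,6)

α = atan 0.8 = 38.66°;  2α = 77.32°
n_0 = (+0.4850, -0.8745)
n_1 = (+0.9955, +0.0944)
n_2 = (+0.8606, +0.5093)
n_3 = (+0.5358, +0.8444)
n_4 = (-0.1494, +0.9888)
n_5 = (-0.9945, -0.1050)
n_6 = (-0.4649, -0.8854)
  (0,1): δ = 113.60°  ·
  (0,2): δ = 88.40°  ·
  (0,3): δ = 61.41°  ✓
  (0,4): δ = 20.42°  ✓
  (0,5): δ = 67.01°  ✓
  (0,6): δ = 123.28°  ·
  (1,2): δ = 154.80°  ·
  (1,3): δ = 127.81°  ·
  (1,4): δ = 86.82°  ·
  (1,5): δ = 0.61°  ✓
  (1,6): δ = 56.88°  ✓
  (2,3): δ = 153.01°  ·
  (2,4): δ = 112.03°  ·
  (2,5): δ = 24.59°  ✓
  (2,6): δ = 31.68°  ✓
  (3,4): δ = 139.01°  ·
  (3,5): δ = 51.58°  ✓
  (3,6): δ = 4.69°  ✓
  (4,5): δ = 92.57°  ·
  (4,6): δ = 36.30°  ✓
  (5,6): δ = 123.73°  ·
antipodal pairs: 10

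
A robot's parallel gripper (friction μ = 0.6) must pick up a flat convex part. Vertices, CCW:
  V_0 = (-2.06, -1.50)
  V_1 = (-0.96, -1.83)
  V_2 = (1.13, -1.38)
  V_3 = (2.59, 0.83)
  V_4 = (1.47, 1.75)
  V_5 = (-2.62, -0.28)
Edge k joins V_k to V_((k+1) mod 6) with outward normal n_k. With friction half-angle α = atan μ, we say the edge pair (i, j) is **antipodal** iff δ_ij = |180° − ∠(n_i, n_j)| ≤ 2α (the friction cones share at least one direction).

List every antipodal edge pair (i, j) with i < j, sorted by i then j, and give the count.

count = 7; pairs: (0,3), (0,4), (1,3), (1,4), (2,4), (2,5), (3,5)

α = atan 0.6 = 30.96°;  2α = 61.93°
n_0 = (-0.2873, -0.9578)
n_1 = (+0.2105, -0.9776)
n_2 = (+0.8344, -0.5512)
n_3 = (+0.6347, +0.7727)
n_4 = (-0.4446, +0.8957)
n_5 = (-0.9088, -0.4172)
  (0,1): δ = 151.15°  ·
  (0,2): δ = 106.75°  ·
  (0,3): δ = 22.70°  ✓
  (0,4): δ = 43.10°  ✓
  (0,5): δ = 131.36°  ·
  (1,2): δ = 135.60°  ·
  (1,3): δ = 51.55°  ✓
  (1,4): δ = 14.25°  ✓
  (1,5): δ = 102.50°  ·
  (2,3): δ = 95.95°  ·
  (2,4): δ = 30.15°  ✓
  (2,5): δ = 58.11°  ✓
  (3,4): δ = 114.20°  ·
  (3,5): δ = 25.94°  ✓
  (4,5): δ = 91.74°  ·
antipodal pairs: 7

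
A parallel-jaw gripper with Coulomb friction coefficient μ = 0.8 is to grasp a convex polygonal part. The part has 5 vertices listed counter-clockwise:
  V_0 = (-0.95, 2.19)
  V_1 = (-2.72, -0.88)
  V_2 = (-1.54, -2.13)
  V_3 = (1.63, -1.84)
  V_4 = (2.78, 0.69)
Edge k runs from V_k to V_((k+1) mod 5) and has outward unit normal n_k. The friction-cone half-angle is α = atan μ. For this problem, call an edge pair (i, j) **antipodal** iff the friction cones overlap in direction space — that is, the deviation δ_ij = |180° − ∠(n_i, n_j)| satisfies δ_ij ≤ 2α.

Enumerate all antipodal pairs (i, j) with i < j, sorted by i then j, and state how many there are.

α = atan 0.8 = 38.66°;  2α = 77.32°
n_0 = (-0.8663, +0.4995)
n_1 = (-0.7272, -0.6865)
n_2 = (+0.0911, -0.9958)
n_3 = (+0.9104, -0.4138)
n_4 = (+0.3731, +0.9278)
  (0,1): δ = 106.68°  ·
  (0,2): δ = 54.81°  ✓
  (0,3): δ = 5.52°  ✓
  (0,4): δ = 98.06°  ·
  (1,2): δ = 128.12°  ·
  (1,3): δ = 67.79°  ✓
  (1,4): δ = 24.74°  ✓
  (2,3): δ = 119.67°  ·
  (2,4): δ = 27.13°  ✓
  (3,4): δ = 87.46°  ·
antipodal pairs: 5

count = 5; pairs: (0,2), (0,3), (1,3), (1,4), (2,4)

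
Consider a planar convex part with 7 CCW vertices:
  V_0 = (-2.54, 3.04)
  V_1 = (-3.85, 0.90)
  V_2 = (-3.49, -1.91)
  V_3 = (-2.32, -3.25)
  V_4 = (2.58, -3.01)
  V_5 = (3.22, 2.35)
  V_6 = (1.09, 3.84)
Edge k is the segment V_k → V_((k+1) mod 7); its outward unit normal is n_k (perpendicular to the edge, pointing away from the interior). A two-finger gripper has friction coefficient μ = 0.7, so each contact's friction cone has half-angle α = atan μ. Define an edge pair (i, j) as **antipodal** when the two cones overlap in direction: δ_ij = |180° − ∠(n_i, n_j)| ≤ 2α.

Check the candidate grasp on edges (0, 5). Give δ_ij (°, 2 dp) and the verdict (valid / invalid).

α = atan 0.7 = 34.99°;  2α = 69.98°
edge 0: e_0 = (-1.31, -2.14);  n_0 = (-0.8529, +0.5221)
edge 5: e_5 = (-2.13, +1.49);  n_5 = (+0.5732, +0.8194)
∠(n_0, n_5) = 93.50°
δ = |180° − 93.50°| = 86.50°
86.50° > 2α = 69.98°  →  invalid

δ = 86.50°, invalid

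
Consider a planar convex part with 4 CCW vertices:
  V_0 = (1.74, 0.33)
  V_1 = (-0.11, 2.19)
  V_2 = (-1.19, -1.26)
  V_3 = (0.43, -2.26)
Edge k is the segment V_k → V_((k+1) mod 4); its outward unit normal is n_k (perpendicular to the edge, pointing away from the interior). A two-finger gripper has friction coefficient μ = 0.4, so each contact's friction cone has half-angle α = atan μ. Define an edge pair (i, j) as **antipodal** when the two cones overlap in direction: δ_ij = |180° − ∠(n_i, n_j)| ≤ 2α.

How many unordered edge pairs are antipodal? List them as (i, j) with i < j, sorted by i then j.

α = atan 0.4 = 21.80°;  2α = 43.60°
n_0 = (+0.7090, +0.7052)
n_1 = (-0.9543, +0.2987)
n_2 = (-0.5253, -0.8509)
n_3 = (+0.8924, -0.4513)
  (0,1): δ = 62.23°  ·
  (0,2): δ = 13.47°  ✓
  (0,3): δ = 108.32°  ·
  (1,2): δ = 104.30°  ·
  (1,3): δ = 9.45°  ✓
  (2,3): δ = 85.14°  ·
antipodal pairs: 2

count = 2; pairs: (0,2), (1,3)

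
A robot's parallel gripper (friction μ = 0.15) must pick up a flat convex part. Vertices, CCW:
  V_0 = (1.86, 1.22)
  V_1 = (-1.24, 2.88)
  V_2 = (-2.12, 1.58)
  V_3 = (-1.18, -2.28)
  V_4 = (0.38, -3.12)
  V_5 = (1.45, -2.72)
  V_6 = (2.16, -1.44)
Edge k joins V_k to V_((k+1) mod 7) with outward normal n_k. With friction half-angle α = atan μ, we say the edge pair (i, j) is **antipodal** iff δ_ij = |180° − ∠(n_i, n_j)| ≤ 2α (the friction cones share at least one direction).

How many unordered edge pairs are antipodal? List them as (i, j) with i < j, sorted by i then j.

α = atan 0.15 = 8.53°;  2α = 17.06°
n_0 = (+0.4721, +0.8816)
n_1 = (-0.8281, +0.5606)
n_2 = (-0.9716, -0.2366)
n_3 = (-0.4741, -0.8805)
n_4 = (+0.3502, -0.9367)
n_5 = (+0.8745, -0.4851)
n_6 = (+0.9937, +0.1121)
  (0,1): δ = 95.93°  ·
  (0,2): δ = 48.15°  ·
  (0,3): δ = 0.13°  ✓
  (0,4): δ = 48.67°  ·
  (0,5): δ = 89.15°  ·
  (0,6): δ = 124.60°  ·
  (1,2): δ = 132.22°  ·
  (1,3): δ = 84.21°  ·
  (1,4): δ = 35.41°  ·
  (1,5): δ = 5.08°  ✓
  (1,6): δ = 40.53°  ·
  (2,3): δ = 131.99°  ·
  (2,4): δ = 83.19°  ·
  (2,5): δ = 42.70°  ·
  (2,6): δ = 7.25°  ✓
  (3,4): δ = 131.20°  ·
  (3,5): δ = 90.72°  ·
  (3,6): δ = 55.26°  ·
  (4,5): δ = 139.51°  ·
  (4,6): δ = 104.06°  ·
  (5,6): δ = 144.55°  ·
antipodal pairs: 3

count = 3; pairs: (0,3), (1,5), (2,6)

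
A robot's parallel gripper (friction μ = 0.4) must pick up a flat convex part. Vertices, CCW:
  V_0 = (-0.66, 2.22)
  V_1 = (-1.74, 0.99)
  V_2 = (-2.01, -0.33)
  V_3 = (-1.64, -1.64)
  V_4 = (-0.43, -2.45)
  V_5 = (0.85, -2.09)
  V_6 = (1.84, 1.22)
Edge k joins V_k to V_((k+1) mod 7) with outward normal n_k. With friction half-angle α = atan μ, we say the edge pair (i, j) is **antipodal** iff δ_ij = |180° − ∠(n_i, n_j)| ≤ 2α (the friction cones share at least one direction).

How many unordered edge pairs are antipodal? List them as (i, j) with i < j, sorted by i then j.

α = atan 0.4 = 21.80°;  2α = 43.60°
n_0 = (-0.7514, +0.6598)
n_1 = (-0.9797, +0.2004)
n_2 = (-0.9624, -0.2718)
n_3 = (-0.5563, -0.8310)
n_4 = (+0.2707, -0.9627)
n_5 = (+0.9581, -0.2866)
n_6 = (+0.3714, +0.9285)
  (0,1): δ = 150.28°  ·
  (0,2): δ = 122.94°  ·
  (0,3): δ = 82.51°  ·
  (0,4): δ = 33.01°  ✓
  (0,5): δ = 24.63°  ✓
  (0,6): δ = 109.48°  ·
  (1,2): δ = 152.67°  ·
  (1,3): δ = 112.24°  ·
  (1,4): δ = 62.73°  ·
  (1,5): δ = 5.09°  ✓
  (1,6): δ = 79.76°  ·
  (2,3): δ = 139.57°  ·
  (2,4): δ = 90.06°  ·
  (2,5): δ = 32.42°  ✓
  (2,6): δ = 52.43°  ·
  (3,4): δ = 130.49°  ·
  (3,5): δ = 72.85°  ·
  (3,6): δ = 12.00°  ✓
  (4,5): δ = 122.36°  ·
  (4,6): δ = 37.51°  ✓
  (5,6): δ = 95.15°  ·
antipodal pairs: 6

count = 6; pairs: (0,4), (0,5), (1,5), (2,5), (3,6), (4,6)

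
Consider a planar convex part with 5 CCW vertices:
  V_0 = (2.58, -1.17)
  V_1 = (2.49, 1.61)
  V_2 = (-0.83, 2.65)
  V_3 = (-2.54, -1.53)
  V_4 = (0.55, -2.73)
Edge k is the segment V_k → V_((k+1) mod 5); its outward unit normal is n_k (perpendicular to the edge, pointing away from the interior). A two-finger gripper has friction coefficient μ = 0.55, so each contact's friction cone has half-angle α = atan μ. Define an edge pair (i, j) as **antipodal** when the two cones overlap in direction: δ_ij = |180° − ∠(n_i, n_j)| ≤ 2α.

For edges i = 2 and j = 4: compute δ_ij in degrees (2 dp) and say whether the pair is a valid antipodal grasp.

α = atan 0.55 = 28.81°;  2α = 57.62°
edge 2: e_2 = (-1.71, -4.18);  n_2 = (-0.9255, +0.3786)
edge 4: e_4 = (+2.03, +1.56);  n_4 = (+0.6093, -0.7929)
∠(n_2, n_4) = 149.79°
δ = |180° − 149.79°| = 30.21°
30.21° ≤ 2α = 57.62°  →  valid

δ = 30.21°, valid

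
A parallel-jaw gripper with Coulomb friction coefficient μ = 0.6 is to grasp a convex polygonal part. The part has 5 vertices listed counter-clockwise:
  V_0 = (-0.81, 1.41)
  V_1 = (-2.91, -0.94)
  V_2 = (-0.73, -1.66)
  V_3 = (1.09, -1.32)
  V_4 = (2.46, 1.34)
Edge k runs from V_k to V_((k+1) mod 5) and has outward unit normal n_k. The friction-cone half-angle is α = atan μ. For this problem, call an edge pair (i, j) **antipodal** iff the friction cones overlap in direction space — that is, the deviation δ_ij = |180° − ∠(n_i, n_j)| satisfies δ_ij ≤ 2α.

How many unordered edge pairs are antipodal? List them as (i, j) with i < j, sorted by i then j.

α = atan 0.6 = 30.96°;  2α = 61.93°
n_0 = (-0.7457, +0.6663)
n_1 = (-0.3136, -0.9496)
n_2 = (+0.1836, -0.9830)
n_3 = (+0.8890, -0.4579)
n_4 = (+0.0214, +0.9998)
  (0,1): δ = 66.49°  ·
  (0,2): δ = 37.63°  ✓
  (0,3): δ = 14.53°  ✓
  (0,4): δ = 130.56°  ·
  (1,2): δ = 151.14°  ·
  (1,3): δ = 98.97°  ·
  (1,4): δ = 17.05°  ✓
  (2,3): δ = 127.83°  ·
  (2,4): δ = 11.81°  ✓
  (3,4): δ = 63.98°  ·
antipodal pairs: 4

count = 4; pairs: (0,2), (0,3), (1,4), (2,4)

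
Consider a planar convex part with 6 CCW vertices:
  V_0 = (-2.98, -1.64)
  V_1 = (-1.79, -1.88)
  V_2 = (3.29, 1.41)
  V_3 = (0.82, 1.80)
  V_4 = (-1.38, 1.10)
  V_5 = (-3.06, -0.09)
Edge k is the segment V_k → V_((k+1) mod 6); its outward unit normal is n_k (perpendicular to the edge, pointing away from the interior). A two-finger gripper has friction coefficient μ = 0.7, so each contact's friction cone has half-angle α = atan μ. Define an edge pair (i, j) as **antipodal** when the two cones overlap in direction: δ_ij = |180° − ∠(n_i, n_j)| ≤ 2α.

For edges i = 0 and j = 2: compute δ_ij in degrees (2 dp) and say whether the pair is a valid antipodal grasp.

α = atan 0.7 = 34.99°;  2α = 69.98°
edge 0: e_0 = (+1.19, -0.24);  n_0 = (-0.1977, -0.9803)
edge 2: e_2 = (-2.47, +0.39);  n_2 = (+0.1560, +0.9878)
∠(n_0, n_2) = 177.57°
δ = |180° − 177.57°| = 2.43°
2.43° ≤ 2α = 69.98°  →  valid

δ = 2.43°, valid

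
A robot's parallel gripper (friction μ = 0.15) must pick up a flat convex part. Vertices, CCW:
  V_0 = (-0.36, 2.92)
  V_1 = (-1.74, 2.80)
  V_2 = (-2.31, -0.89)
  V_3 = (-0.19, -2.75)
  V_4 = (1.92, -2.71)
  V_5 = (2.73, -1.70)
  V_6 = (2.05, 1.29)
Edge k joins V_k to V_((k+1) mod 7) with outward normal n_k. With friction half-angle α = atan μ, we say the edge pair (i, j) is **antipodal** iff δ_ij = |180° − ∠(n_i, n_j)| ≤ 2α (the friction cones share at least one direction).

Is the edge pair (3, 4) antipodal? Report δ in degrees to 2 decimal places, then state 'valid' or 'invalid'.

δ = 129.81°, invalid

α = atan 0.15 = 8.53°;  2α = 17.06°
edge 3: e_3 = (+2.11, +0.04);  n_3 = (+0.0190, -0.9998)
edge 4: e_4 = (+0.81, +1.01);  n_4 = (+0.7801, -0.6256)
∠(n_3, n_4) = 50.19°
δ = |180° − 50.19°| = 129.81°
129.81° > 2α = 17.06°  →  invalid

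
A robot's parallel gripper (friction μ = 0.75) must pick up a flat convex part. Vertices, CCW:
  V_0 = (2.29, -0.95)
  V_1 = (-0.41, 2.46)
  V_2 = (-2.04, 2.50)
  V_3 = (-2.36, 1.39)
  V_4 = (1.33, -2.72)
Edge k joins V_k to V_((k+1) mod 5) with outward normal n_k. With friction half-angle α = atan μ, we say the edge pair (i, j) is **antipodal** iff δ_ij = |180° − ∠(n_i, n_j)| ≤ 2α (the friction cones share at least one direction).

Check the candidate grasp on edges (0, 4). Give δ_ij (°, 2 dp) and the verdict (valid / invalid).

δ = 113.15°, invalid

α = atan 0.75 = 36.87°;  2α = 73.74°
edge 0: e_0 = (-2.70, +3.41);  n_0 = (+0.7840, +0.6208)
edge 4: e_4 = (+0.96, +1.77);  n_4 = (+0.8790, -0.4768)
∠(n_0, n_4) = 66.85°
δ = |180° − 66.85°| = 113.15°
113.15° > 2α = 73.74°  →  invalid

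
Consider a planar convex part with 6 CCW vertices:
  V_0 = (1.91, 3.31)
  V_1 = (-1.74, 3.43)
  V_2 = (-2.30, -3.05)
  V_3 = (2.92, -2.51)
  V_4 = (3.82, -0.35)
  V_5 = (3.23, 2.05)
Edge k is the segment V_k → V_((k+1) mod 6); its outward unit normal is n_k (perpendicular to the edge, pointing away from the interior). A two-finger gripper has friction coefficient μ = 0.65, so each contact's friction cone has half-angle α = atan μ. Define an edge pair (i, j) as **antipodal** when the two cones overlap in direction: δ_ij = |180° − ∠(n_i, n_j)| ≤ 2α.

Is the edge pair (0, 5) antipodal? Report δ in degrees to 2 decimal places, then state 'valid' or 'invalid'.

δ = 138.22°, invalid

α = atan 0.65 = 33.02°;  2α = 66.05°
edge 0: e_0 = (-3.65, +0.12);  n_0 = (+0.0329, +0.9995)
edge 5: e_5 = (-1.32, +1.26);  n_5 = (+0.6905, +0.7234)
∠(n_0, n_5) = 41.78°
δ = |180° − 41.78°| = 138.22°
138.22° > 2α = 66.05°  →  invalid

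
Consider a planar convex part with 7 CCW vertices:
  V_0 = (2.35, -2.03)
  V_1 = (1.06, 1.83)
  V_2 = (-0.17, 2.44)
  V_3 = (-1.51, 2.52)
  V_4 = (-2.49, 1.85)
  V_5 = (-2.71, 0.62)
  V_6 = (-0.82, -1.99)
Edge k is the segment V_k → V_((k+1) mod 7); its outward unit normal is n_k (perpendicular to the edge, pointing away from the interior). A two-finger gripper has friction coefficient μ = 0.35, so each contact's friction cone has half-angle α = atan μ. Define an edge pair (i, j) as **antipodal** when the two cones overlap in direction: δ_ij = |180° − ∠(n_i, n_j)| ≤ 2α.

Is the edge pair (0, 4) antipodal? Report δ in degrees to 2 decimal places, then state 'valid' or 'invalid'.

α = atan 0.35 = 19.29°;  2α = 38.58°
edge 0: e_0 = (-1.29, +3.86);  n_0 = (+0.9484, +0.3170)
edge 4: e_4 = (-0.22, -1.23);  n_4 = (-0.9844, +0.1761)
∠(n_0, n_4) = 151.38°
δ = |180° − 151.38°| = 28.62°
28.62° ≤ 2α = 38.58°  →  valid

δ = 28.62°, valid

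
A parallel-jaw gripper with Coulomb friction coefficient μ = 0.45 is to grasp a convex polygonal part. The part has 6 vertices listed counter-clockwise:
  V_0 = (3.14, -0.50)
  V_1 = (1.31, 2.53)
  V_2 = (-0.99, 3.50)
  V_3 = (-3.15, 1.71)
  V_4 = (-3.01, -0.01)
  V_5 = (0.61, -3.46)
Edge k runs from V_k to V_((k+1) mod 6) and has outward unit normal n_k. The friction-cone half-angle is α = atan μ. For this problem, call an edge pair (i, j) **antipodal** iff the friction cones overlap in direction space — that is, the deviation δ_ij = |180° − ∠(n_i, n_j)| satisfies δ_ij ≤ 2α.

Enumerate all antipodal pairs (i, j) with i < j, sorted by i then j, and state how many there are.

count = 5; pairs: (0,3), (0,4), (1,4), (2,5), (3,5)

α = atan 0.45 = 24.23°;  2α = 48.46°
n_0 = (+0.8560, +0.5170)
n_1 = (+0.3886, +0.9214)
n_2 = (-0.6381, +0.7700)
n_3 = (-0.9967, -0.0811)
n_4 = (-0.6899, -0.7239)
n_5 = (+0.7602, -0.6497)
  (0,1): δ = 144.00°  ·
  (0,2): δ = 81.48°  ·
  (0,3): δ = 26.48°  ✓
  (0,4): δ = 15.25°  ✓
  (0,5): δ = 108.35°  ·
  (1,2): δ = 117.48°  ·
  (1,3): δ = 62.48°  ·
  (1,4): δ = 20.76°  ✓
  (1,5): δ = 72.35°  ·
  (2,3): δ = 125.00°  ·
  (2,4): δ = 83.27°  ·
  (2,5): δ = 9.83°  ✓
  (3,4): δ = 138.28°  ·
  (3,5): δ = 45.17°  ✓
  (4,5): δ = 86.90°  ·
antipodal pairs: 5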